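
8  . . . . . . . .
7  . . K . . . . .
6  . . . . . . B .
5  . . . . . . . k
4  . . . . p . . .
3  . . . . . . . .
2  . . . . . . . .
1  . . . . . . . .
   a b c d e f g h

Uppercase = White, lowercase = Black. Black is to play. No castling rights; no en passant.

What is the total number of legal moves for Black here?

5

Black to move; king on h5.
In check: yes, from the white bishop on g6.
Legal moves: Kh6, Kxg6, Kg5, Kh4, Kg4.
Count: 5.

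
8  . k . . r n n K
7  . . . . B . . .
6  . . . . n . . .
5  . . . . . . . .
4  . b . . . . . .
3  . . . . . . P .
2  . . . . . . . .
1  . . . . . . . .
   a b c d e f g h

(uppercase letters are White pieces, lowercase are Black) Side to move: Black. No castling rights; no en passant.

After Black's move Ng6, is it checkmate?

After Ng6: white king on h8; in check: yes, from the black knight on g6.
White has 1 legal reply: Kh7.
In check but a legal move exists → not checkmate.

no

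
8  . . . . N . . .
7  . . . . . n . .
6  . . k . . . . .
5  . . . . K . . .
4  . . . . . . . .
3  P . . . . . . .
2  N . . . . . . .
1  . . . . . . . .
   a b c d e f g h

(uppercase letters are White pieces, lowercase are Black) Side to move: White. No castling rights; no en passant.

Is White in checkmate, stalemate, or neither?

neither

White to move; white king on e5.
In check: yes, from the black knight on f7.
Legal moves for White: Kf6, Ke6, Kf5, Kf4, Ke4, Kd4.
White is in check but has 6 legal moves → neither.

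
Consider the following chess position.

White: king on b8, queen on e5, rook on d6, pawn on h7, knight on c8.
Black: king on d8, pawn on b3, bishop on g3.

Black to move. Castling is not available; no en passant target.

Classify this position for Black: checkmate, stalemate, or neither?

checkmate

Black to move; black king on d8.
In check: yes, from the white rook on d6.
King squares — c7: attacked by Kb8; d7: attacked by Rd6; e7: attacked by Qe5; c8: attacked by Kb8; e8: attacked by Qe5.
Legal moves for Black: none.
In check with no legal moves → checkmate.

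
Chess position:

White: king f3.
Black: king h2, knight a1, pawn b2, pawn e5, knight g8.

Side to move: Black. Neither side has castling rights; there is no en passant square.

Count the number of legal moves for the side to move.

Black to move; king on h2.
In check: no.
Legal moves: Ne7, Nh6, Nf6, Kh3, Kh1, Kg1, Nb3, Nc2, e4+, b1=Q, b1=R, b1=B, b1=N.
Count: 13.

13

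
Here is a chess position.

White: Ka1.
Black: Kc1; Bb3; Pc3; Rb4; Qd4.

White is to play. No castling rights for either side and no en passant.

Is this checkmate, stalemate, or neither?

stalemate

White to move; white king on a1.
In check: no.
King squares — b1: attacked by Kc1; a2: attacked by Bb3; b2: attacked by Kc1.
Legal moves for White: none.
Not in check and no legal moves → stalemate.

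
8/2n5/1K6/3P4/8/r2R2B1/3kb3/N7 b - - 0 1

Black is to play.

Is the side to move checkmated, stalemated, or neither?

Black to move; black king on d2.
In check: yes, from the white rook on d3.
Legal moves for Black: Kxd3, Kc1, Rxd3, Bxd3.
Black is in check but has 4 legal moves → neither.

neither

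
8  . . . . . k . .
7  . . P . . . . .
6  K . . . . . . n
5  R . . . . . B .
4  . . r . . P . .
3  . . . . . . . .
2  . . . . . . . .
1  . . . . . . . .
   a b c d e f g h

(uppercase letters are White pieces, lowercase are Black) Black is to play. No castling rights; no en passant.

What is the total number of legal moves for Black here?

Black to move; king on f8.
In check: no.
Legal moves: Kg8, Ke8, Kg7, Kf7, Ng8, Nf7, Nf5, Ng4, Rxc7, Rc6+, Rc5, Rxf4, Re4, Rd4, Rb4, Ra4, Rc3, Rc2, Rc1.
Count: 19.

19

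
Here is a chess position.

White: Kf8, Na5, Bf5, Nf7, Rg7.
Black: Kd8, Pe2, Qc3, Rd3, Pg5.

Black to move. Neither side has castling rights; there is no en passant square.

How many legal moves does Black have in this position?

1

Black to move; king on d8.
In check: yes, from the white knight on f7.
Legal moves: Kc7.
Count: 1.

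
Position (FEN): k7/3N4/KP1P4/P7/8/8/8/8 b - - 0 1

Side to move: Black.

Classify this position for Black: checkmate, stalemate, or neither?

stalemate

Black to move; black king on a8.
In check: no.
King squares — a7: attacked by Ka6; b7: attacked by Ka6; b8: attacked by Nd7.
Legal moves for Black: none.
Not in check and no legal moves → stalemate.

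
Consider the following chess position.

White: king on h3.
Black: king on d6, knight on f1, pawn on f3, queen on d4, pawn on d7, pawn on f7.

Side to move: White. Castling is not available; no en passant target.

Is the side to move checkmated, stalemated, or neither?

stalemate

White to move; white king on h3.
In check: no.
King squares — g2: attacked by Pf3; h2: attacked by Nf1; g3: attacked by Nf1; g4: attacked by Qd4; h4: attacked by Qd4.
Legal moves for White: none.
Not in check and no legal moves → stalemate.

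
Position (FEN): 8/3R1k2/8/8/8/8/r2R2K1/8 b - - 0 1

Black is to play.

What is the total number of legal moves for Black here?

Black to move; king on f7.
In check: yes, from the white rook on d7.
Legal moves: Kg8, Kf8, Ke8, Kg6, Kf6, Ke6.
Count: 6.

6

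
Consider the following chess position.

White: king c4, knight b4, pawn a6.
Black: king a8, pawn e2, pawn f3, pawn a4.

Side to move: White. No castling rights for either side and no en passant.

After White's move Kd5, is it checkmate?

no

After Kd5: black king on a8; in check: no.
Black is not in check, so this cannot be checkmate.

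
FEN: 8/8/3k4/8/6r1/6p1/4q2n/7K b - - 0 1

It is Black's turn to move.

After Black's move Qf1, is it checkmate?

After Qf1: white king on h1; in check: yes, from the black queen on f1.
King squares — g1: attacked by Qf1; g2: attacked by Qf1; h2: attacked by Pg3.
White has no legal moves → checkmate.

yes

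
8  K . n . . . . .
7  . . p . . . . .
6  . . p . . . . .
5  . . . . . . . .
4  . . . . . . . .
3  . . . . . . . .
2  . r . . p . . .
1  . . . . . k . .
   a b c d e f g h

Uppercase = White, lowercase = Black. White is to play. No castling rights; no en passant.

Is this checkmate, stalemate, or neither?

stalemate

White to move; white king on a8.
In check: no.
King squares — a7: attacked by Nc8; b7: attacked by Rb2; b8: attacked by Rb2.
Legal moves for White: none.
Not in check and no legal moves → stalemate.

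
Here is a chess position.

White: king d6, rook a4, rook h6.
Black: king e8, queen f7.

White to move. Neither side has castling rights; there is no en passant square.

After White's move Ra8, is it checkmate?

yes

After Ra8: black king on e8; in check: yes, from the white rook on a8.
King squares — d7: attacked by Kd6; e7: attacked by Kd6; f7: own queen; d8: attacked by Ra8; f8: attacked by Ra8.
Black has no legal moves → checkmate.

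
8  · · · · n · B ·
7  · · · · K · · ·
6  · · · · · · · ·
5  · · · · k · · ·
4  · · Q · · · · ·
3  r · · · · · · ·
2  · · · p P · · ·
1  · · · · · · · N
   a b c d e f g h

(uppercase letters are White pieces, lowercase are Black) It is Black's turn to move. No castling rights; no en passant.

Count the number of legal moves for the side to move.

23

Black to move; king on e5.
In check: no.
Legal moves: Ng7, Nc7, Nf6, Nd6, Kf5, Ra8, Ra7+, Ra6, Ra5, Ra4, Rh3, Rg3, Rf3, Re3, Rd3, Rc3, Rb3, Ra2, Ra1, d1=Q, d1=R, d1=B, d1=N.
Count: 23.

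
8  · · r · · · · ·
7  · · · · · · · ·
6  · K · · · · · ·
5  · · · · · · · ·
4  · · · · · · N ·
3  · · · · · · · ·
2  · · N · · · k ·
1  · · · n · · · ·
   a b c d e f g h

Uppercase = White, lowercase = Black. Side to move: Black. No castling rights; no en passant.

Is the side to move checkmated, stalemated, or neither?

Black to move; black king on g2.
In check: no.
Legal moves for Black include: Rh8, Rg8, Rf8, Re8, Rd8, Rb8+, Ra8, Rc7, Rc6+, Rc5, Rc4, Rc3, Rxc2, Kh3, Kg3, Kf3, Kh1, Kg1, ... (list truncated; more exist).
Black has legal moves and is not in check → neither.

neither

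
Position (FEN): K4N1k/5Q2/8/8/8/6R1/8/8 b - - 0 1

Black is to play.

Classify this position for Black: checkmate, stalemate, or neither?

Black to move; black king on h8.
In check: no.
King squares — g7: attacked by Rg3; h7: attacked by Qf7; g8: attacked by Rg3.
Legal moves for Black: none.
Not in check and no legal moves → stalemate.

stalemate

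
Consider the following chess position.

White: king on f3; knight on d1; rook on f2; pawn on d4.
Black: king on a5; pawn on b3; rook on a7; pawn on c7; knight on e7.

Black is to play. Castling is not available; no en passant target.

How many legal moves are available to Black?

17

Black to move; king on a5.
In check: no.
Legal moves: Ng8, Nc8, Ng6, Nc6, Nf5, Nd5, Ra8, Rb7, Ra6, Kb6, Ka6, Kb5, Kb4, Ka4, c6, b2, c5.
Count: 17.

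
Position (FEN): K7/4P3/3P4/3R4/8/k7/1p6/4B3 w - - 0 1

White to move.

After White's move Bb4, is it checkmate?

no

After Bb4: black king on a3; in check: yes, from the white bishop on b4.
Black has 4 legal replies: Kxb4, Ka4, Kb3, Ka2.
In check but a legal move exists → not checkmate.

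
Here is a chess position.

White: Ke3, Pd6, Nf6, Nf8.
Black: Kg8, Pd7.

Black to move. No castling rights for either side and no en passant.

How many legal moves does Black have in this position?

4

Black to move; king on g8.
In check: yes, from the white knight on f6.
Legal moves: Kh8, Kxf8, Kg7, Kf7.
Count: 4.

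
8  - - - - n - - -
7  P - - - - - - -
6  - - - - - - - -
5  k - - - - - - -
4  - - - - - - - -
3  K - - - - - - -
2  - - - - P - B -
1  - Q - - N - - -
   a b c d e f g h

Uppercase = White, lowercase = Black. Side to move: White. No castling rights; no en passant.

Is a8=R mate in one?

After a8=R: black king on a5; in check: yes, from the white rook on a8.
King squares — a4: attacked by Ka3; b4: attacked by Qb1; b5: attacked by Qb1; a6: attacked by Ra8; b6: attacked by Qb1.
Black has no legal moves → checkmate.

yes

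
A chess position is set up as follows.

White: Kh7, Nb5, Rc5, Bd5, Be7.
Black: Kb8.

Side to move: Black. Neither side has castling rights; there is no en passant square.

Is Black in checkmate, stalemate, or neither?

Black to move; black king on b8.
In check: no.
King squares — a7: attacked by Nb5; b7: attacked by Bd5; c7: attacked by Nb5; a8: attacked by Bd5; c8: attacked by Rc5.
Legal moves for Black: none.
Not in check and no legal moves → stalemate.

stalemate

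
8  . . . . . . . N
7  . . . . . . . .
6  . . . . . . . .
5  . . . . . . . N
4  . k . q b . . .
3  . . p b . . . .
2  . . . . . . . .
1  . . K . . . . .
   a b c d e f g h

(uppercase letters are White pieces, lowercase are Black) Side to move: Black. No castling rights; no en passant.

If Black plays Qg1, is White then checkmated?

yes

After Qg1: white king on c1; in check: yes, from the black queen on g1.
King squares — b1: attacked by Qg1; d1: attacked by Qg1; b2: attacked by Pc3; c2: attacked by Bd3; d2: attacked by Pc3.
White has no legal moves → checkmate.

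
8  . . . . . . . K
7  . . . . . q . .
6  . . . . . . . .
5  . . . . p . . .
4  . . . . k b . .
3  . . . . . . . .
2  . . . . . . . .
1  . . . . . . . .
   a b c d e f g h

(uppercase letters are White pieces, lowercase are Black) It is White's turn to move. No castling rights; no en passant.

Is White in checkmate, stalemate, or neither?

White to move; white king on h8.
In check: no.
King squares — g7: attacked by Qf7; h7: attacked by Qf7; g8: attacked by Qf7.
Legal moves for White: none.
Not in check and no legal moves → stalemate.

stalemate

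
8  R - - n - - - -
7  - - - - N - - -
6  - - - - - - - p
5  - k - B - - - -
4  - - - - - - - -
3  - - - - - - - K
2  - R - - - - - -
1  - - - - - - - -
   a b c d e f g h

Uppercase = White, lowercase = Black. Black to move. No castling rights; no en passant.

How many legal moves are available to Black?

Black to move; king on b5.
In check: yes, from the white rook on b2.
Legal moves: Kc5.
Count: 1.

1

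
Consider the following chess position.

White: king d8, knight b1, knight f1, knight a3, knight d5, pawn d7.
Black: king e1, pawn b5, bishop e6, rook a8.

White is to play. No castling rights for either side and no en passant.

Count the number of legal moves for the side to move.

White to move; king on d8.
In check: yes, from the black rook on a8.
Legal moves: Ke7, Kc7.
Count: 2.

2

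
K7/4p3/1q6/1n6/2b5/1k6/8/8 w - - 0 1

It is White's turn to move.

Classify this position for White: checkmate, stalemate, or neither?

stalemate

White to move; white king on a8.
In check: no.
King squares — a7: attacked by Nb5; b7: attacked by Qb6; b8: attacked by Qb6.
Legal moves for White: none.
Not in check and no legal moves → stalemate.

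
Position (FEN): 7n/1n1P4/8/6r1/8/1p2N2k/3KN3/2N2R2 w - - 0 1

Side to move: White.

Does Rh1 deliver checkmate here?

yes

After Rh1: black king on h3; in check: yes, from the white rook on h1.
King squares — g2: attacked by Ne3; h2: attacked by Rh1; g3: attacked by Ne2; g4: attacked by Ne3; h4: attacked by Rh1.
Black has no legal moves → checkmate.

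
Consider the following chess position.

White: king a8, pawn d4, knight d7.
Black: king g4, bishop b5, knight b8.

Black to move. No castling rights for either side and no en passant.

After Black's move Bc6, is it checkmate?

no

After Bc6: white king on a8; in check: yes, from the black bishop on c6.
White has 2 legal replies: Kxb8, Ka7.
In check but a legal move exists → not checkmate.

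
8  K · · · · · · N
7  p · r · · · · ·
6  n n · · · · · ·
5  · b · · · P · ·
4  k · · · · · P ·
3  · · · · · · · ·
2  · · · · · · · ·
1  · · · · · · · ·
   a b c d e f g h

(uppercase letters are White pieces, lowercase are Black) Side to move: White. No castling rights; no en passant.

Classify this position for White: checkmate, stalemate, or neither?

checkmate

White to move; white king on a8.
In check: yes, from the black knight on b6.
King squares — a7: attacked by Rc7; b7: attacked by Rc7; b8: attacked by Na6.
Legal moves for White: none.
In check with no legal moves → checkmate.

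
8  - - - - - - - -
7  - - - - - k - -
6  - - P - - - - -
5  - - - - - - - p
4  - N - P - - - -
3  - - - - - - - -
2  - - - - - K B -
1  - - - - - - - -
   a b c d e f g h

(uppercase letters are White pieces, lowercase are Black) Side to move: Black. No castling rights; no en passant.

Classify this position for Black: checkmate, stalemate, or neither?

Black to move; black king on f7.
In check: no.
Legal moves for Black: Kg8, Kf8, Ke8, Kg7, Ke7, Kg6, Kf6, Ke6, h4.
Black has 9 legal moves and is not in check → neither.

neither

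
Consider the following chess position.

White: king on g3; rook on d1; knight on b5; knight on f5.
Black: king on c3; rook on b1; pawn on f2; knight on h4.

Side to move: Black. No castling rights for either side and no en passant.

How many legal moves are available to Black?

6

Black to move; king on c3.
In check: yes, from the white knight on b5.
Legal moves: Kc4, Kb4, Kb3, Kc2, Kb2, Rxb5.
Count: 6.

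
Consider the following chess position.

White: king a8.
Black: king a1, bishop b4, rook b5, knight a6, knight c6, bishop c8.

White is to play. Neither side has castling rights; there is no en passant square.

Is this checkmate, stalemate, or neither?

White to move; white king on a8.
In check: no.
King squares — a7: attacked by Nc6; b7: attacked by Rb5; b8: attacked by Rb5.
Legal moves for White: none.
Not in check and no legal moves → stalemate.

stalemate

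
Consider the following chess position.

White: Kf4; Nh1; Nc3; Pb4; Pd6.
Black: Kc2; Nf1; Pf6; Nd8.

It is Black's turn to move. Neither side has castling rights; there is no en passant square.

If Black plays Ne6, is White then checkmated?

no

After Ne6: white king on f4; in check: yes, from the black knight on e6.
White has 4 legal replies: Kf5, Kg4, Ke4, Kf3.
In check but a legal move exists → not checkmate.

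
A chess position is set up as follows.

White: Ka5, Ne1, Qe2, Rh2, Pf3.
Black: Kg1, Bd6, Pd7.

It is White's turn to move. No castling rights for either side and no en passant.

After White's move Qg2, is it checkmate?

After Qg2: black king on g1; in check: yes, from the white queen on g2.
King squares — f1: attacked by Qg2; h1: attacked by Qg2; f2: attacked by Qg2; g2: attacked by Ne1; h2: attacked by Qg2.
Black has no legal moves → checkmate.

yes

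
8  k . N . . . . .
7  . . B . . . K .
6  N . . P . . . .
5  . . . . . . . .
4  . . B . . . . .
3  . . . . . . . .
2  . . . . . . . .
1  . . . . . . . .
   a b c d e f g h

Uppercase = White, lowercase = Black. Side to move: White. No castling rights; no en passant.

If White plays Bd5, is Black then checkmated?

After Bd5: black king on a8; in check: yes, from the white bishop on d5.
King squares — a7: attacked by Nc8; b7: attacked by Bd5; b8: attacked by Na6.
Black has no legal moves → checkmate.

yes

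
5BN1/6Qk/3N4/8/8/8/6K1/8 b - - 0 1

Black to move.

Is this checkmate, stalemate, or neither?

checkmate

Black to move; black king on h7.
In check: yes, from the white queen on g7.
King squares — g6: attacked by Qg7; h6: attacked by Qg7; g7: attacked by Bf8; g8: attacked by Qg7; h8: attacked by Qg7.
Legal moves for Black: none.
In check with no legal moves → checkmate.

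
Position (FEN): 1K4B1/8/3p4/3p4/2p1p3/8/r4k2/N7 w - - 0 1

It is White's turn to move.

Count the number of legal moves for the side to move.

9

White to move; king on b8.
In check: no.
Legal moves: Bh7, Bf7, Be6, Bxd5, Kc8, Kc7, Kb7, Nb3, Nc2.
Count: 9.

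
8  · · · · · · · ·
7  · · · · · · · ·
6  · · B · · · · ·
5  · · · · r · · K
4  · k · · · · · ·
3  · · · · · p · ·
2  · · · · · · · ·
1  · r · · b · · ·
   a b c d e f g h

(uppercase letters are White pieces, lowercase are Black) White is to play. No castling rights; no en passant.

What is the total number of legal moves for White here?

3

White to move; king on h5.
In check: yes, from the black rook on e5.
Legal moves: Kh6, Kg6, Kg4.
Count: 3.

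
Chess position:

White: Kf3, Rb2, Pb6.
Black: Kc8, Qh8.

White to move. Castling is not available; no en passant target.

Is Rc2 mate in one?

no

After Rc2: black king on c8; in check: yes, from the white rook on c2.
Black has 5 legal replies: Kd8, Kb8, Kd7, Kb7, Qc3+.
In check but a legal move exists → not checkmate.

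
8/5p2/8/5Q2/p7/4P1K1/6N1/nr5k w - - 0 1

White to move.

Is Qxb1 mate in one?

yes

After Qxb1: black king on h1; in check: yes, from the white queen on b1.
King squares — g1: attacked by Qb1; g2: attacked by Kg3; h2: attacked by Kg3.
Black has no legal moves → checkmate.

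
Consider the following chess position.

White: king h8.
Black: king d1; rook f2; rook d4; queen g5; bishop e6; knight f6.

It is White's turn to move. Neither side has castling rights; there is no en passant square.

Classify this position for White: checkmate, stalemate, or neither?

stalemate

White to move; white king on h8.
In check: no.
King squares — g7: attacked by Qg5; h7: attacked by Nf6; g8: attacked by Qg5.
Legal moves for White: none.
Not in check and no legal moves → stalemate.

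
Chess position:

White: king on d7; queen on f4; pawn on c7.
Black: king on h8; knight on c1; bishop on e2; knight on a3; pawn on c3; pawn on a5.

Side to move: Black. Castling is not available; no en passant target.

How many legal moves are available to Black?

21

Black to move; king on h8.
In check: no.
Legal moves: Kg8, Kh7, Kg7, Nb5, Nc4, Nc2, Nb1, Ba6, Bh5, Bb5+, Bg4+, Bc4, Bf3, Bd3, Bf1, Bd1, Nd3, Nb3, Na2, a4, c2.
Count: 21.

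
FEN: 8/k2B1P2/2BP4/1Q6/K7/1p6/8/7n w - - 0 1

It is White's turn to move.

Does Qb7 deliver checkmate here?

yes

After Qb7: black king on a7; in check: yes, from the white queen on b7.
King squares — a6: attacked by Qb7; b6: attacked by Qb7; b7: attacked by Bc6; a8: attacked by Qb7; b8: attacked by Qb7.
Black has no legal moves → checkmate.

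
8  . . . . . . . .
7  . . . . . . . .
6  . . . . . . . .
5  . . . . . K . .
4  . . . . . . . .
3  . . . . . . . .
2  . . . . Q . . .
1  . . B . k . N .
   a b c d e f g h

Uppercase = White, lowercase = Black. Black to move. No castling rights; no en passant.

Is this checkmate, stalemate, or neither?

checkmate

Black to move; black king on e1.
In check: yes, from the white queen on e2.
King squares — d1: attacked by Qe2; f1: attacked by Qe2; d2: attacked by Bc1; e2: attacked by Ng1; f2: attacked by Qe2.
Legal moves for Black: none.
In check with no legal moves → checkmate.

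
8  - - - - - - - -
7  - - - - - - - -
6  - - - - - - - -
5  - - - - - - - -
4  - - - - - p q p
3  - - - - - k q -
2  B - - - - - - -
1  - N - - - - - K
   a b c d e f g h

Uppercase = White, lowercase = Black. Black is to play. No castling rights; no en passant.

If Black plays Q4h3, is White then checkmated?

After Q4h3: white king on h1; in check: yes, from the black queen on h3.
King squares — g1: attacked by Qg3; g2: attacked by Kf3; h2: attacked by Qg3.
White has no legal moves → checkmate.

yes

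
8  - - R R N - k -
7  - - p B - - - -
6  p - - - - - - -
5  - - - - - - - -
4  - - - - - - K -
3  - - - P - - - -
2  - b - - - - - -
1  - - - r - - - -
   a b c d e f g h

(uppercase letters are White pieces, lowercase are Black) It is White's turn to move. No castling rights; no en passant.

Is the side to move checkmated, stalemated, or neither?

White to move; white king on g4.
In check: no.
Legal moves for White include: Ng7+, Nxc7+, Nf6+, Nd6+, Rb8, Ra8, Rxc7, Be6+, Bc6, Bf5, Bb5, Ba4, Kh5, Kg5, Kf5, Kh4, Kf4, Kh3, ... (list truncated; more exist).
White has legal moves and is not in check → neither.

neither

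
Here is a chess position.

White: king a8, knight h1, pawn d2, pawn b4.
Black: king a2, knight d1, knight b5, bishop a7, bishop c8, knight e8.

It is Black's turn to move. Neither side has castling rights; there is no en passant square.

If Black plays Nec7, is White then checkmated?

After Nec7: white king on a8; in check: yes, from the black knight on c7.
King squares — a7: attacked by Nb5; b7: attacked by Bc8; b8: attacked by Ba7.
White has no legal moves → checkmate.

yes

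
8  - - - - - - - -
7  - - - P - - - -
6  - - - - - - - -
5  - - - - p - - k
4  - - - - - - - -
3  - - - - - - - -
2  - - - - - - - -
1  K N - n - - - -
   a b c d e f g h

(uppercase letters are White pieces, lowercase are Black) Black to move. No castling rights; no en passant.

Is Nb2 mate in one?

After Nb2: white king on a1; in check: no.
White is not in check, so this cannot be checkmate.

no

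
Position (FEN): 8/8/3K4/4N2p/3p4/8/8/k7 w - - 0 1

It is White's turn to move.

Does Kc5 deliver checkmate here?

no

After Kc5: black king on a1; in check: no.
Black is not in check, so this cannot be checkmate.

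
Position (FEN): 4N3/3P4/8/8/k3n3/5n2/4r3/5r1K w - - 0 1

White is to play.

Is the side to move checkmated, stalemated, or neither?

White to move; white king on h1.
In check: yes, from the black rook on f1.
King squares — g1: attacked by Rf1; g2: attacked by Re2; h2: attacked by Re2.
Legal moves for White: none.
In check with no legal moves → checkmate.

checkmate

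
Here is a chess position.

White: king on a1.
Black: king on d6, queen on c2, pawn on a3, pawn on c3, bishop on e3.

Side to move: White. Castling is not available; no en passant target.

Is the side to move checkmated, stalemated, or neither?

White to move; white king on a1.
In check: no.
King squares — b1: attacked by Qc2; a2: attacked by Qc2; b2: attacked by Qc2.
Legal moves for White: none.
Not in check and no legal moves → stalemate.

stalemate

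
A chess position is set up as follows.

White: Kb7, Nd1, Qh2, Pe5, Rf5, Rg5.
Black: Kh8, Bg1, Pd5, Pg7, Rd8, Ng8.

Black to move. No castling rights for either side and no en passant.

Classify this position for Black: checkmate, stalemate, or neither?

Black to move; black king on h8.
In check: yes, from the white queen on h2.
King squares — g7: own pawn; h7: attacked by Qh2; g8: own knight.
Legal moves for Black: Nh6, Bxh2.
Black is in check but has 2 legal moves → neither.

neither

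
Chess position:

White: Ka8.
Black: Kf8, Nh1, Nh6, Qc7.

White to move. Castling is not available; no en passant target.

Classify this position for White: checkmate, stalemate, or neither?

stalemate

White to move; white king on a8.
In check: no.
King squares — a7: attacked by Qc7; b7: attacked by Qc7; b8: attacked by Qc7.
Legal moves for White: none.
Not in check and no legal moves → stalemate.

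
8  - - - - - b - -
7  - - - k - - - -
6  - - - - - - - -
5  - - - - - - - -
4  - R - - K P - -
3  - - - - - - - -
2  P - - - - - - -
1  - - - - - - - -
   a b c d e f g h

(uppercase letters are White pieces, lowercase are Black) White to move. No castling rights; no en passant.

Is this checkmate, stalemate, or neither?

neither

White to move; white king on e4.
In check: no.
Legal moves for White include: Kf5, Ke5, Kd5, Kd4, Kf3, Ke3, Kd3, Rb8, Rb7+, Rb6, Rb5, Rd4+, Rc4, Ra4, Rb3, Rb2, Rb1, f5, ... (list truncated; more exist).
White has legal moves and is not in check → neither.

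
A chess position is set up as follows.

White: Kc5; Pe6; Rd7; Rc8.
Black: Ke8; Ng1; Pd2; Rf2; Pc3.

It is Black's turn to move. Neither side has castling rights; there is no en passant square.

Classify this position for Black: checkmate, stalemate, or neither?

checkmate

Black to move; black king on e8.
In check: yes, from the white rook on c8.
King squares — d7: attacked by Pe6; e7: attacked by Rd7; f7: attacked by Pe6; d8: attacked by Rd7; f8: attacked by Rc8.
Legal moves for Black: none.
In check with no legal moves → checkmate.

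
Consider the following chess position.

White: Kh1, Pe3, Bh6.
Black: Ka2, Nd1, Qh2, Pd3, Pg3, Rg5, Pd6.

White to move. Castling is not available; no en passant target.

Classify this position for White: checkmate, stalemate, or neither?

White to move; white king on h1.
In check: yes, from the black queen on h2.
King squares — g1: attacked by Qh2; g2: attacked by Qh2; h2: attacked by Pg3.
Legal moves for White: none.
In check with no legal moves → checkmate.

checkmate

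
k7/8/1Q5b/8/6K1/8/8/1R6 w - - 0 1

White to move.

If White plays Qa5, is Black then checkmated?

After Qa5: black king on a8; in check: yes, from the white queen on a5.
King squares — a7: attacked by Qa5; b7: attacked by Rb1; b8: attacked by Rb1.
Black has no legal moves → checkmate.

yes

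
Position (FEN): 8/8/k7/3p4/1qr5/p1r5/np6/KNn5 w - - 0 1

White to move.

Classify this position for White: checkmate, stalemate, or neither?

checkmate

White to move; white king on a1.
In check: yes, from the black pawn on b2.
King squares — b1: own knight; a2: attacked by Nc1; b2: attacked by Pa3.
Legal moves for White: none.
In check with no legal moves → checkmate.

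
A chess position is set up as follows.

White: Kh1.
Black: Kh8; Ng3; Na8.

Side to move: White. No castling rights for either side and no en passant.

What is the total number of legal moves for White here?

3

White to move; king on h1.
In check: yes, from the black knight on g3.
Legal moves: Kh2, Kg2, Kg1.
Count: 3.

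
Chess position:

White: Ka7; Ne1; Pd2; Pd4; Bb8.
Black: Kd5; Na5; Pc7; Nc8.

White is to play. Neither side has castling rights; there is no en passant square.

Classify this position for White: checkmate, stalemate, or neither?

White to move; white king on a7.
In check: yes, from the black knight on c8.
Legal moves for White: Ka8, Ka6.
White is in check but has 2 legal moves → neither.

neither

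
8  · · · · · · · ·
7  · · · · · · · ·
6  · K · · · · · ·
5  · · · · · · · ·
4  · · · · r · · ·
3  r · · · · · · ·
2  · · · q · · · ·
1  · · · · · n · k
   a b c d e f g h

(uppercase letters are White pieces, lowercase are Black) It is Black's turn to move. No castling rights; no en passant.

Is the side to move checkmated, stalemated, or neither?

Black to move; black king on h1.
In check: no.
Legal moves for Black include: Re8, Re7, Re6+, Re5, Rh4, Rg4, Rf4, Rd4, Rc4, Rb4+, Rea4, Ree3, Re2, Re1, Ra8, Ra7, Ra6+, Ra5, ... (list truncated; more exist).
Black has legal moves and is not in check → neither.

neither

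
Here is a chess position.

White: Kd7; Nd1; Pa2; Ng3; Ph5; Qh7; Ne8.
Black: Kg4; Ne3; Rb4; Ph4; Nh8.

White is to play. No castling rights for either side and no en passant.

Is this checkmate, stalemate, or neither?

White to move; white king on d7.
In check: no.
Legal moves for White include: Ng7, Nc7, Nf6+, Nd6, Qxh8, Qg8+, Qg7+, Qf7, Qe7, Qh6, Qg6+, Qf5+, Qe4+, Qd3, Qc2, Qb1, Kd8, Kc8, ... (list truncated; more exist).
White has legal moves and is not in check → neither.

neither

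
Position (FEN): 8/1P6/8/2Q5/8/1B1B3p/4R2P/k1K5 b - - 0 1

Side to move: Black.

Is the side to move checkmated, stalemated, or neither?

stalemate

Black to move; black king on a1.
In check: no.
King squares — b1: attacked by Kc1; a2: attacked by Re2; b2: attacked by Kc1.
Legal moves for Black: none.
Not in check and no legal moves → stalemate.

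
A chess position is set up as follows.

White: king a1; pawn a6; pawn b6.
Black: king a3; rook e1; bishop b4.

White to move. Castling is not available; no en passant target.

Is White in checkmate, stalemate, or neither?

White to move; white king on a1.
In check: yes, from the black rook on e1.
King squares — b1: attacked by Re1; a2: attacked by Ka3; b2: attacked by Ka3.
Legal moves for White: none.
In check with no legal moves → checkmate.

checkmate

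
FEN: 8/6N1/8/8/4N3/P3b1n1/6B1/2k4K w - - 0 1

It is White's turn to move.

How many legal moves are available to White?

2

White to move; king on h1.
In check: yes, from the black knight on g3.
Legal moves: Kh2, Nxg3.
Count: 2.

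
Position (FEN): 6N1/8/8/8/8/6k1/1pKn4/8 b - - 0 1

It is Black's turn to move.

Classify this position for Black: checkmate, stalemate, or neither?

neither

Black to move; black king on g3.
In check: no.
Legal moves for Black: Kh4, Kg4, Kf4, Kh3, Kf3, Kh2, Kg2, Kf2, Ne4, Nc4, Nf3, Nb3, Nf1, Nb1, b1=Q+, b1=R, b1=B+, b1=N.
Black has 18 legal moves and is not in check → neither.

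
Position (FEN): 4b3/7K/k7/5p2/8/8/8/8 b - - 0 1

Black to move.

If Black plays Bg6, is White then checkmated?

After Bg6: white king on h7; in check: yes, from the black bishop on g6.
White has 5 legal replies: Kh8, Kg8, Kg7, Kh6, Kxg6.
In check but a legal move exists → not checkmate.

no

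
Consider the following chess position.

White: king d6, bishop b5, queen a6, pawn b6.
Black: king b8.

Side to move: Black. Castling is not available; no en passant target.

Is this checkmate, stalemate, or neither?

Black to move; black king on b8.
In check: no.
King squares — a7: attacked by Qa6; b7: attacked by Qa6; c7: attacked by Pb6; a8: attacked by Qa6; c8: attacked by Qa6.
Legal moves for Black: none.
Not in check and no legal moves → stalemate.

stalemate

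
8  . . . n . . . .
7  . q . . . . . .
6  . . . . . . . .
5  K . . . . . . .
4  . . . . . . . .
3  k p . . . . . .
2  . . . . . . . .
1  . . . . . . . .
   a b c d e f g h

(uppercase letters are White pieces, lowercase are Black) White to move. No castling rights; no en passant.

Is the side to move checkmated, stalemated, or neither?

stalemate

White to move; white king on a5.
In check: no.
King squares — a4: attacked by Ka3; b4: attacked by Ka3; b5: attacked by Qb7; a6: attacked by Qb7; b6: attacked by Qb7.
Legal moves for White: none.
Not in check and no legal moves → stalemate.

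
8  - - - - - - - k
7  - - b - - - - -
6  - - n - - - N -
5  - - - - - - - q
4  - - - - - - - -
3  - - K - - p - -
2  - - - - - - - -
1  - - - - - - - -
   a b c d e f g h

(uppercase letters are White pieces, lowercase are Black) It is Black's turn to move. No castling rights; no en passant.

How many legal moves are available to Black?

Black to move; king on h8.
In check: yes, from the white knight on g6.
Legal moves: Kg8, Kh7, Kg7, Qxg6.
Count: 4.

4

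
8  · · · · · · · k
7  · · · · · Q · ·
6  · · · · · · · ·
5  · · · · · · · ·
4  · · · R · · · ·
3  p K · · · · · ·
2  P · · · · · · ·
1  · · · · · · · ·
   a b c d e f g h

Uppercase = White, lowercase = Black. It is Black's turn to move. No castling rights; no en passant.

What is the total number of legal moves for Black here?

0

Black to move; king on h8.
In check: no.
Legal moves: none.
Count: 0.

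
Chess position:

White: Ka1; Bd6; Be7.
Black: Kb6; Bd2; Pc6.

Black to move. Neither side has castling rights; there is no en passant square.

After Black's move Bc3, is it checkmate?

After Bc3: white king on a1; in check: yes, from the black bishop on c3.
White has 2 legal replies: Ka2, Kb1.
In check but a legal move exists → not checkmate.

no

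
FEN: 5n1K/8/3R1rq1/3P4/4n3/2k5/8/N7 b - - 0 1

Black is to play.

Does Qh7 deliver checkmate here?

yes

After Qh7: white king on h8; in check: yes, from the black queen on h7.
King squares — g7: attacked by Qh7; h7: attacked by Nf8; g8: attacked by Qh7.
White has no legal moves → checkmate.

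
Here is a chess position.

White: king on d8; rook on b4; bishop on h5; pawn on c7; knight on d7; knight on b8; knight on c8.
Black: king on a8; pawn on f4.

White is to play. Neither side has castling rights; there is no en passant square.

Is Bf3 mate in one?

yes

After Bf3: black king on a8; in check: yes, from the white bishop on f3.
King squares — a7: attacked by Nc8; b7: attacked by Bf3; b8: attacked by Rb4.
Black has no legal moves → checkmate.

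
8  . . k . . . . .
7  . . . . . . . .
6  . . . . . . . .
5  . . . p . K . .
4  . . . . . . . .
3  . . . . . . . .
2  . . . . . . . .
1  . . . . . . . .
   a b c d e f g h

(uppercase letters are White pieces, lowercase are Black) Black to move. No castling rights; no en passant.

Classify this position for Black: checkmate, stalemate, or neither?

Black to move; black king on c8.
In check: no.
Legal moves for Black: Kd8, Kb8, Kd7, Kc7, Kb7, d4.
Black has 6 legal moves and is not in check → neither.

neither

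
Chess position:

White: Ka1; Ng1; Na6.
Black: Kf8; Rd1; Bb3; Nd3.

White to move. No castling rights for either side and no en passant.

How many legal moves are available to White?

White to move; king on a1.
In check: yes, from the black rook on d1.
Legal moves: none.
Count: 0.

0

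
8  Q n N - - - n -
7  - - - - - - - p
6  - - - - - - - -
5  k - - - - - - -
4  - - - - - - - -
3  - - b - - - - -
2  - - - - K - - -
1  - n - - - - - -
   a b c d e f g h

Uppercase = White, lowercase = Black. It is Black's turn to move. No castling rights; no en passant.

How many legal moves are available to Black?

3

Black to move; king on a5.
In check: yes, from the white queen on a8.
Legal moves: Kb5, Kb4, Na6.
Count: 3.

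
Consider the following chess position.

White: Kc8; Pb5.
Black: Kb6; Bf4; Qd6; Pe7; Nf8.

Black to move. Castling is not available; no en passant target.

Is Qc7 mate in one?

yes

After Qc7: white king on c8; in check: yes, from the black queen on c7.
King squares — b7: attacked by Kb6; c7: attacked by Bf4; d7: attacked by Qc7; b8: attacked by Qc7; d8: attacked by Qc7.
White has no legal moves → checkmate.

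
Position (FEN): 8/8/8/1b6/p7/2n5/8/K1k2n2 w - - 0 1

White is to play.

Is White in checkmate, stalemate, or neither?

stalemate

White to move; white king on a1.
In check: no.
King squares — b1: attacked by Kc1; a2: attacked by Nc3; b2: attacked by Kc1.
Legal moves for White: none.
Not in check and no legal moves → stalemate.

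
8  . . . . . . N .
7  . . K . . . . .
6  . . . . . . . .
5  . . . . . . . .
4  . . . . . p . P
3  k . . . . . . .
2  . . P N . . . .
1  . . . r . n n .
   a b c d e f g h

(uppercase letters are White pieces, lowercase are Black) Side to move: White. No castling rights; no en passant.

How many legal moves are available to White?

White to move; king on c7.
In check: no.
Legal moves: Ne7, Nh6, Nf6, Kd8, Kc8, Kb8, Kd7, Kb7, Kd6, Kc6, Kb6, Ne4, Nc4+, Nf3, Nb3, Nxf1, Nb1+, h5, c3, c4.
Count: 20.

20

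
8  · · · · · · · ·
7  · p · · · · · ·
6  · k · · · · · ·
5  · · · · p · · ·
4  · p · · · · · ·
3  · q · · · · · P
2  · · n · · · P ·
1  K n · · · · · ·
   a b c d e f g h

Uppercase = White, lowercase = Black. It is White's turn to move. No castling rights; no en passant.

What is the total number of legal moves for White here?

White to move; king on a1.
In check: yes, from the black knight on c2.
Legal moves: none.
Count: 0.

0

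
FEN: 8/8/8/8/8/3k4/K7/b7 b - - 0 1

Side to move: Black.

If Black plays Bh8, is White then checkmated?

After Bh8: white king on a2; in check: no.
White is not in check, so this cannot be checkmate.

no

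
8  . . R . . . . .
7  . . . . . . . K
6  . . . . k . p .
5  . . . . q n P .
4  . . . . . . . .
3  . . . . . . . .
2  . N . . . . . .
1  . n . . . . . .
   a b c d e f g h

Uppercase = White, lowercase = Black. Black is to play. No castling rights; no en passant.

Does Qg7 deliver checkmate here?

After Qg7: white king on h7; in check: yes, from the black queen on g7.
King squares — g6: attacked by Qg7; h6: attacked by Nf5; g7: attacked by Nf5; g8: attacked by Qg7; h8: attacked by Qg7.
White has no legal moves → checkmate.

yes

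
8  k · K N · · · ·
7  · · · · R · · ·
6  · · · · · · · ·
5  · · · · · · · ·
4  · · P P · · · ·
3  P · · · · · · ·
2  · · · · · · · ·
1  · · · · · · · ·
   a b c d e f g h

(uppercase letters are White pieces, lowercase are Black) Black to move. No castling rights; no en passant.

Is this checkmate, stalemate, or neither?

Black to move; black king on a8.
In check: no.
King squares — a7: attacked by Re7; b7: attacked by Re7; b8: attacked by Kc8.
Legal moves for Black: none.
Not in check and no legal moves → stalemate.

stalemate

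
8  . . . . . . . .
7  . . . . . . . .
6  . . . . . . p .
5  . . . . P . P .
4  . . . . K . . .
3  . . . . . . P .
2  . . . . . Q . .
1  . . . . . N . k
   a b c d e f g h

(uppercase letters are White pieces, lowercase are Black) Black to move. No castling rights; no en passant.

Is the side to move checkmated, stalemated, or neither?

stalemate

Black to move; black king on h1.
In check: no.
King squares — g1: attacked by Qf2; g2: attacked by Qf2; h2: attacked by Nf1.
Legal moves for Black: none.
Not in check and no legal moves → stalemate.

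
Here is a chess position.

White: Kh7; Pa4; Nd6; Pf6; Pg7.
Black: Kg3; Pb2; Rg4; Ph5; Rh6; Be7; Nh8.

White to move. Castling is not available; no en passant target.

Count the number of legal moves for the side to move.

2

White to move; king on h7.
In check: yes, from the black rook on h6.
Legal moves: Kg8, Kxh6.
Count: 2.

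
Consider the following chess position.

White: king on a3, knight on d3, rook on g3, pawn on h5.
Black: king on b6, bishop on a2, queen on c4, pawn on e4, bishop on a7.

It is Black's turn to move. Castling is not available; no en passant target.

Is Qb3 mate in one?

yes

After Qb3: white king on a3; in check: yes, from the black queen on b3.
King squares — a2: attacked by Qb3; b2: attacked by Qb3; b3: attacked by Ba2; a4: attacked by Qb3; b4: attacked by Qb3.
White has no legal moves → checkmate.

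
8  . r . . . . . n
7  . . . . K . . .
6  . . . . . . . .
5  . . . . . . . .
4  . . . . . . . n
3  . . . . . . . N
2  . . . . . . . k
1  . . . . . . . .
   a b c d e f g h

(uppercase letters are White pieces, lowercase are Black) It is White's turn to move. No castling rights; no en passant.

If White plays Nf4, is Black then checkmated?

no

After Nf4: black king on h2; in check: no.
Black is not in check, so this cannot be checkmate.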